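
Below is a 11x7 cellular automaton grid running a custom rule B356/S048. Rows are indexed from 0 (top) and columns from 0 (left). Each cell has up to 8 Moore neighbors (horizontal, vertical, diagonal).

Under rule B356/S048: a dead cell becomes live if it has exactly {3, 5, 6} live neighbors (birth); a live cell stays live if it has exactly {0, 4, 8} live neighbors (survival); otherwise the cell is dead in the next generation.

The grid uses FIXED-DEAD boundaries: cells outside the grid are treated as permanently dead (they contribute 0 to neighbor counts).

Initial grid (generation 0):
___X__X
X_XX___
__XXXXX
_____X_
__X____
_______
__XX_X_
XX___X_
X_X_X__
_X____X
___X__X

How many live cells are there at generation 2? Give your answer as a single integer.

Answer: 19

Derivation:
Simulating step by step:
Generation 0 (given above): 25 live cells
Generation 1: 24 live cells
__X___X
XXX_X_X
_X_XX__
__X___X
__X____
__XX___
_X__X__
_X_____
_X___X_
__XX_X_
___X___
Generation 2: 19 live cells
___X_X_
_XXX___
XXXX___
_X____X
_X_____
_X_____
___X___
X_X____
____X__
_______
__X_X__
Population at generation 2: 19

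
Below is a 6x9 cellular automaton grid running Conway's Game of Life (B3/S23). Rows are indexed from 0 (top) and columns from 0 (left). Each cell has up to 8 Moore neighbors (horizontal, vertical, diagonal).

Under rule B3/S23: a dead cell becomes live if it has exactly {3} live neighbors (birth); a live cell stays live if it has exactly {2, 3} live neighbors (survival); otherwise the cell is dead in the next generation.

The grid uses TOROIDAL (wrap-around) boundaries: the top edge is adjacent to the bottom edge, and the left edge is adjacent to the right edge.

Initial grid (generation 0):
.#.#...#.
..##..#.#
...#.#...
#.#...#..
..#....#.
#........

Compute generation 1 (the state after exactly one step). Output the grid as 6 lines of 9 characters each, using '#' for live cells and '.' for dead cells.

Simulating step by step:
Generation 0 (given above): 15 live cells
Generation 1: 22 live cells
(generation 1 grid is the final answer)

Answer: ##.#...##
...#..##.
.#.#####.
.###..#..
........#
.##.....#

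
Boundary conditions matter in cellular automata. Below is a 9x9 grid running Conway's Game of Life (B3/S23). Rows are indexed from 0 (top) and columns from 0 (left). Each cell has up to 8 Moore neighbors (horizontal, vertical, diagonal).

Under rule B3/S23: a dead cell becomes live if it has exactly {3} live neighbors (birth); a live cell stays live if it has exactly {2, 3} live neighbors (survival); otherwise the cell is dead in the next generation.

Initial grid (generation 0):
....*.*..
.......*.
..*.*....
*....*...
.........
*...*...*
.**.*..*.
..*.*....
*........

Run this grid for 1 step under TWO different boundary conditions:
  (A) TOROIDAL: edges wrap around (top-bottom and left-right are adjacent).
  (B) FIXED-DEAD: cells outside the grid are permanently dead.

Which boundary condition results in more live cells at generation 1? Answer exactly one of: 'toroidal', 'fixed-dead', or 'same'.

Answer: toroidal

Derivation:
Under TOROIDAL boundary, generation 1:
.........
...*.*...
.........
.........
*.......*
**.*....*
***.**..*
..*......
...*.*...
Population = 17

Under FIXED-DEAD boundary, generation 1:
.........
...*.*...
.........
.........
.........
.*.*.....
.**.**...
..*......
.........
Population = 9

Comparison: toroidal=17, fixed-dead=9 -> toroidal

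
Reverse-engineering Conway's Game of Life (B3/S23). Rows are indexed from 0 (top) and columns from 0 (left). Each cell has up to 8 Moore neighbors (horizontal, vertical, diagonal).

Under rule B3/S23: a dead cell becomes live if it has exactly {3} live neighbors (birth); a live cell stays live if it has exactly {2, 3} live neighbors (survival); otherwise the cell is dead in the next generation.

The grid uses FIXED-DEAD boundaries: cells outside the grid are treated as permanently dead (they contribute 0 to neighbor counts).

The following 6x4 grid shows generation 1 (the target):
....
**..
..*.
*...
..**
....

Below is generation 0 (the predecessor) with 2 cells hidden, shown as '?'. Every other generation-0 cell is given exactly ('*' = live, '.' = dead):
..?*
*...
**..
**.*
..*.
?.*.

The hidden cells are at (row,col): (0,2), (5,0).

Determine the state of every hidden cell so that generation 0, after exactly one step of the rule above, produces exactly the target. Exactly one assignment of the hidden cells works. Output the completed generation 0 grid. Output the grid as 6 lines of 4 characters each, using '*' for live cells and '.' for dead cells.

Answer: ...*
*...
**..
**.*
..*.
..*.

Derivation:
Hidden generation-0 cells (in order): (0,2), (5,0).
A hidden cell only influences target cells in its own 3x3 neighborhood. Try each of the 2^2 = 4 assignments, step the completed generation 0 forward once under B3/S23, and compare with the target:
  (0,2)=. (5,0)=. -> step reproduces the target at every cell -> ACCEPT
  (0,2)=. (5,0)=* -> step gives (4,0)='*' but target has '.' -> reject
  (0,2)=* (5,0)=. -> step gives (1,1)='.' but target has '*' -> reject
  (0,2)=* (5,0)=* -> step gives (1,1)='.' but target has '*' -> reject
Unique solution: (0,2)=dead, (5,0)=dead.
Check: live-neighbor counts of every cell in the completed generation 0:
1110
2321
4431
3441
2433
0212
Applying B3/S23 to generation 0 with these counts gives:
....
**..
..*.
*...
..**
....
which matches the target exactly.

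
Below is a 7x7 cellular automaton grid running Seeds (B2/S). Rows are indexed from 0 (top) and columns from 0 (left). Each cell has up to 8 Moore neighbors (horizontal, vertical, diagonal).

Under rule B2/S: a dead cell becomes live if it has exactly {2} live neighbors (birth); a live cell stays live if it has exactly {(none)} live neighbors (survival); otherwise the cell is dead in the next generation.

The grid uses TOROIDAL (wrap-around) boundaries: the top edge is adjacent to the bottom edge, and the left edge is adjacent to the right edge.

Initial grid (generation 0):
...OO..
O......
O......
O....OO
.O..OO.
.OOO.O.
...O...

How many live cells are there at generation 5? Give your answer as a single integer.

Simulating step by step:
Generation 0 (given above): 15 live cells
Generation 1: 10 live cells
..O....
.O.OO.O
.....O.
.......
.......
O.....O
.O...O.
Generation 2: 11 live cells
......O
O......
O.OO..O
.......
O.....O
.O...O.
..O....
Generation 3: 15 live cells
OO.....
..OO.O.
.......
..OO.O.
.O...O.
..O....
OO...OO
Generation 4: 11 live cells
...O...
O...O.O
.O...OO
.O....O
......O
....O..
.......
Generation 5: 13 live cells
O...OOO
.OOO...
..O.O..
..O....
.......
.....O.
...OO..
Population at generation 5: 13

Answer: 13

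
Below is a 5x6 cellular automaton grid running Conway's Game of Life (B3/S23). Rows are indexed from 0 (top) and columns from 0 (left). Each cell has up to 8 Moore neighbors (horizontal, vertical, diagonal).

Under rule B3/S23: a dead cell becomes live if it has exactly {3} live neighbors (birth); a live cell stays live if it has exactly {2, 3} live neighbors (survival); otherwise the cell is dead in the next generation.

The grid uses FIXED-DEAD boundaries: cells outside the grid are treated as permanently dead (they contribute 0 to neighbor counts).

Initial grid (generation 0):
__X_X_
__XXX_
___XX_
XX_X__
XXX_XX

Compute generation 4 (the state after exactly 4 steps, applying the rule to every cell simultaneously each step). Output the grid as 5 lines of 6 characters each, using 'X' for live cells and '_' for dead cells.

Simulating step by step:
Generation 0 (given above): 15 live cells
Generation 1: 11 live cells
__X_X_
__X__X
_X____
X____X
X_XXX_
Generation 2: 12 live cells
___X__
_XXX__
_X____
X_XXX_
_X_XX_
Generation 3: 9 live cells
___X__
_X_X__
X___X_
X___X_
_X__X_
Generation 4: 13 live cells
(generation 4 grid is the final answer)

Answer: __X___
__XXX_
XX_XX_
XX_XXX
______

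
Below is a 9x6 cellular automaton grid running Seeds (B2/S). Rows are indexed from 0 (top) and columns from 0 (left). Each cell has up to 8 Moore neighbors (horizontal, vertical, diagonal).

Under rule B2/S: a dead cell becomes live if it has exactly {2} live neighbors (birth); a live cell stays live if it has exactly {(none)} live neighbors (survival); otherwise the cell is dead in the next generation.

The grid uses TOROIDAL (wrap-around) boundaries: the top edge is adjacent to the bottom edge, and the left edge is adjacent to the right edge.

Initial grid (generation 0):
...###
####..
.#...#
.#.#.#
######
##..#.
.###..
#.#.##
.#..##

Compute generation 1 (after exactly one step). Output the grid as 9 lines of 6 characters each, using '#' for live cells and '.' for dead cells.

Simulating step by step:
Generation 0 (given above): 31 live cells
Generation 1: 0 live cells
(generation 1 grid is the final answer)

Answer: ......
......
......
......
......
......
......
......
......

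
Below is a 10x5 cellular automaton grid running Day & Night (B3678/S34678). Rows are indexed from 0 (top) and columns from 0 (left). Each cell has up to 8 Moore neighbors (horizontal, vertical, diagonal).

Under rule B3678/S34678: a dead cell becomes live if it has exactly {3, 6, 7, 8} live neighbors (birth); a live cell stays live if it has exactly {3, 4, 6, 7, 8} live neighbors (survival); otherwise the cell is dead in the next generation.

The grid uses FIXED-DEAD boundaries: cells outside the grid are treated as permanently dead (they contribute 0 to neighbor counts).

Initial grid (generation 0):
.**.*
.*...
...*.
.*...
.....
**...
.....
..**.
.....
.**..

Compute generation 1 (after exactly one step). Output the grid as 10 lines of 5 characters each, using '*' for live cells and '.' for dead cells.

Answer: .....
...*.
..*..
.....
**...
.....
.**..
.....
.*.*.
.....

Derivation:
Simulating step by step:
Generation 0 (given above): 12 live cells
Generation 1: 8 live cells
(generation 1 grid is the final answer)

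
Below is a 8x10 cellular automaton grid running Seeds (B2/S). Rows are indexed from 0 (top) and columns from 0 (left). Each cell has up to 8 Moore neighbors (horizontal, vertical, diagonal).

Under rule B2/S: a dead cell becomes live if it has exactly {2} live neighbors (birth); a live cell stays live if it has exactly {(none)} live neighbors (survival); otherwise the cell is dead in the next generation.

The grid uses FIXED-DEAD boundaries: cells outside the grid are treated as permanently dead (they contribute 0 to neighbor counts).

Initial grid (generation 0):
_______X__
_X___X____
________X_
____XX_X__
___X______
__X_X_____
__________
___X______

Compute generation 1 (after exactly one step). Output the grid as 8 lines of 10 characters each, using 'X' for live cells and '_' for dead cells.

Answer: ______X___
______XXX_
_______X__
___X__X_X_
__X___X___
__________
__X_X_____
__________

Derivation:
Simulating step by step:
Generation 0 (given above): 11 live cells
Generation 1: 12 live cells
(generation 1 grid is the final answer)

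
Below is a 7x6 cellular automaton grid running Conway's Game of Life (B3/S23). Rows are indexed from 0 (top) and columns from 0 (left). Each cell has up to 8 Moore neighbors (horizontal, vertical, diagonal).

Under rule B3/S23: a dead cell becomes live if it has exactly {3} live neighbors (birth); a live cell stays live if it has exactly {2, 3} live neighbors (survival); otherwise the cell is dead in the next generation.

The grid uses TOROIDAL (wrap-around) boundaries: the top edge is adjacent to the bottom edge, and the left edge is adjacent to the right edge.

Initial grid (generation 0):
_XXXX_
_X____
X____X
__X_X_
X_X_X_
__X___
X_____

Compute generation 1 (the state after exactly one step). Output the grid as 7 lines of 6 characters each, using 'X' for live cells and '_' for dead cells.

Answer: XXXX__
_X_XXX
XX___X
X___X_
__X__X
___X_X
______

Derivation:
Simulating step by step:
Generation 0 (given above): 14 live cells
Generation 1: 17 live cells
(generation 1 grid is the final answer)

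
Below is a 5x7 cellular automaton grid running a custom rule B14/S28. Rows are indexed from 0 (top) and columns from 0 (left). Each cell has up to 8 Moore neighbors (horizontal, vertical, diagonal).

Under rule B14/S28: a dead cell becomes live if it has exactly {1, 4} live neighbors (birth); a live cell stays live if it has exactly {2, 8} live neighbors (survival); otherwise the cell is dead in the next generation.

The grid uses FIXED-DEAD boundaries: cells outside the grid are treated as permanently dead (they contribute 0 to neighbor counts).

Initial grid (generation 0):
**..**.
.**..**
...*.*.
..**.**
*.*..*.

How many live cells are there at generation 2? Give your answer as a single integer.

Answer: 15

Derivation:
Simulating step by step:
Generation 0 (given above): 17 live cells
Generation 1: 6 live cells
*...*..
.......
*......
*......
..*..*.
Generation 2: 15 live cells
.*.*.*.
...***.
.......
..*****
*..**.*
Population at generation 2: 15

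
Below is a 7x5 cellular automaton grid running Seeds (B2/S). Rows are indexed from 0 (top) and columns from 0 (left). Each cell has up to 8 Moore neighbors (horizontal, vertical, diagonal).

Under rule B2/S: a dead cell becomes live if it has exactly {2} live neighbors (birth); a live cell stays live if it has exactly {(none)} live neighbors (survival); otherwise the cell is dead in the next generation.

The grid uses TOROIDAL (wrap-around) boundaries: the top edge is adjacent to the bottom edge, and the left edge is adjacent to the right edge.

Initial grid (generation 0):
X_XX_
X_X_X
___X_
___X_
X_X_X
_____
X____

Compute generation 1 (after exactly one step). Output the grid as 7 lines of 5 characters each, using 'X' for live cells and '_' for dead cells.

Simulating step by step:
Generation 0 (given above): 12 live cells
Generation 1: 8 live cells
(generation 1 grid is the final answer)

Answer: _____
_____
XX___
XX___
_X___
___X_
__XX_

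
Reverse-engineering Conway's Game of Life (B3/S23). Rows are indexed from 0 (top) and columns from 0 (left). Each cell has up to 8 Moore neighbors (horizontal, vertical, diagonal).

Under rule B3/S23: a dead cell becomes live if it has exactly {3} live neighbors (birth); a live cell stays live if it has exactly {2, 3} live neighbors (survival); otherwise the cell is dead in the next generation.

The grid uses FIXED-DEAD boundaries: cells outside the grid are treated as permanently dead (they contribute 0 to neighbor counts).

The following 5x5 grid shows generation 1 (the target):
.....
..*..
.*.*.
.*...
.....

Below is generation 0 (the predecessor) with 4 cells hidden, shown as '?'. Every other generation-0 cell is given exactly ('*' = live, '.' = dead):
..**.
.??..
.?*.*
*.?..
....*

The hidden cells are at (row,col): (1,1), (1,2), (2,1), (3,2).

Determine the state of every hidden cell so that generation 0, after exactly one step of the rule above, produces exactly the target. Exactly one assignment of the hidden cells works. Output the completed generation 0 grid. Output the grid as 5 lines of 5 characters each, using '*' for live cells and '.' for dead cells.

Answer: ..**.
.....
..*.*
*.*..
....*

Derivation:
Hidden generation-0 cells (in order): (1,1), (1,2), (2,1), (3,2).
A hidden cell only influences target cells in its own 3x3 neighborhood. Try each of the 2^4 = 16 assignments, step the completed generation 0 forward once under B3/S23, and compare with the target:
  (1,1)=. (1,2)=. (2,1)=. (3,2)=. -> step gives (2,1)='.' but target has '*' -> reject
  (1,1)=. (1,2)=. (2,1)=. (3,2)=* -> step reproduces the target at every cell -> ACCEPT
  (1,1)=. (1,2)=. (2,1)=* (3,2)=. -> step gives (1,1)='*' but target has '.' -> reject
  (1,1)=. (1,2)=. (2,1)=* (3,2)=* -> step gives (1,1)='*' but target has '.' -> reject
  (1,1)=. (1,2)=* (2,1)=. (3,2)=. -> step gives (0,2)='*' but target has '.' -> reject
  (1,1)=. (1,2)=* (2,1)=. (3,2)=* -> step gives (0,2)='*' but target has '.' -> reject
  (1,1)=. (1,2)=* (2,1)=* (3,2)=. -> step gives (0,2)='*' but target has '.' -> reject
  (1,1)=. (1,2)=* (2,1)=* (3,2)=* -> step gives (0,2)='*' but target has '.' -> reject
  (1,1)=* (1,2)=. (2,1)=. (3,2)=. -> step gives (0,2)='*' but target has '.' -> reject
  (1,1)=* (1,2)=. (2,1)=. (3,2)=* -> step gives (0,2)='*' but target has '.' -> reject
  (1,1)=* (1,2)=. (2,1)=* (3,2)=. -> step gives (0,2)='*' but target has '.' -> reject
  (1,1)=* (1,2)=. (2,1)=* (3,2)=* -> step gives (0,2)='*' but target has '.' -> reject
  (1,1)=* (1,2)=* (2,1)=. (3,2)=. -> step gives (0,1)='*' but target has '.' -> reject
  (1,1)=* (1,2)=* (2,1)=. (3,2)=* -> step gives (0,1)='*' but target has '.' -> reject
  (1,1)=* (1,2)=* (2,1)=* (3,2)=. -> step gives (0,1)='*' but target has '.' -> reject
  (1,1)=* (1,2)=* (2,1)=* (3,2)=* -> step gives (0,1)='*' but target has '.' -> reject
Unique solution: (1,1)=dead, (1,2)=dead, (2,1)=dead, (3,2)=live.
Check: live-neighbor counts of every cell in the completed generation 0:
01111
02342
13130
03142
12120
Applying B3/S23 to generation 0 with these counts gives:
.....
..*..
.*.*.
.*...
.....
which matches the target exactly.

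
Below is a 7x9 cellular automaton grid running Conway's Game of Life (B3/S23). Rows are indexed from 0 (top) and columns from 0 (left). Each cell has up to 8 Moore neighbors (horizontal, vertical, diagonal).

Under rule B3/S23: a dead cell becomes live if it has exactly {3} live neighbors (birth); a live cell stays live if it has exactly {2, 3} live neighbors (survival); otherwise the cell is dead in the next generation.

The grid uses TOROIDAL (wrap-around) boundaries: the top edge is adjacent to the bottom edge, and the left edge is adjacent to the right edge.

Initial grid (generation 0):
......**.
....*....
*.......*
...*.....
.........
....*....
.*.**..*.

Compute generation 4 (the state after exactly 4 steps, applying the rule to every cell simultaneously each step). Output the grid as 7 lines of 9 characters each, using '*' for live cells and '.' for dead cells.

Answer: ..*.**.*.
...***.*.
.........
.........
.........
.........
..***..*.

Derivation:
Simulating step by step:
Generation 0 (given above): 11 live cells
Generation 1: 14 live cells
...*****.
.......**
.........
.........
.........
...**....
...*****.
Generation 2: 9 live cells
...*.....
....**.**
.........
.........
.........
...*..*..
..*....*.
Generation 3: 8 live cells
...**.***
....*....
.........
.........
.........
.........
..**.....
Generation 4: 12 live cells
(generation 4 grid is the final answer)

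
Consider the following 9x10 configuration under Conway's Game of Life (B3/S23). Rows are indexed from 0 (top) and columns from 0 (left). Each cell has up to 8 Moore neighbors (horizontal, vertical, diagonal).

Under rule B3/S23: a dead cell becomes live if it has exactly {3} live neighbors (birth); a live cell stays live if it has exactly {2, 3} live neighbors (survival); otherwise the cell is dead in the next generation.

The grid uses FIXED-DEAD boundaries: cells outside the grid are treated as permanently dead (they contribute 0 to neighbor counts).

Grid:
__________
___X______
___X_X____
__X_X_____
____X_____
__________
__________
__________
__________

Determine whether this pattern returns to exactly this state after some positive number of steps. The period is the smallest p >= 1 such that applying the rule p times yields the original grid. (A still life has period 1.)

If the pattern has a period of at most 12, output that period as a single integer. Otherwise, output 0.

Answer: 2

Derivation:
Simulating and comparing each generation to the original:
Gen 0 (original, given above): 6 live cells
Gen 1: 6 live cells, differs from original
Gen 2: 6 live cells, MATCHES original -> period = 2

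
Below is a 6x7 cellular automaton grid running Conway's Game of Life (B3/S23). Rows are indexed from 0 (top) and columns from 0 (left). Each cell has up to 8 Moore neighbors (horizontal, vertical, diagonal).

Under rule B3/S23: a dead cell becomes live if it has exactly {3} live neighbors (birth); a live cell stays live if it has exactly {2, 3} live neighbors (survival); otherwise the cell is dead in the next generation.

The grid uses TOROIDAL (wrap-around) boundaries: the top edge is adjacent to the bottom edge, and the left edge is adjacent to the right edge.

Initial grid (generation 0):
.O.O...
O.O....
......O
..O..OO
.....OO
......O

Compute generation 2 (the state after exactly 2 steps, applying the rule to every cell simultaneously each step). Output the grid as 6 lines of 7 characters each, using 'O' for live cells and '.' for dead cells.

Answer: ..O....
.......
..O....
.......
OO.....
.......

Derivation:
Simulating step by step:
Generation 0 (given above): 11 live cells
Generation 1: 15 live cells
OOO....
OOO....
OO...OO
O......
O......
O....OO
Generation 2: 4 live cells
(generation 2 grid is the final answer)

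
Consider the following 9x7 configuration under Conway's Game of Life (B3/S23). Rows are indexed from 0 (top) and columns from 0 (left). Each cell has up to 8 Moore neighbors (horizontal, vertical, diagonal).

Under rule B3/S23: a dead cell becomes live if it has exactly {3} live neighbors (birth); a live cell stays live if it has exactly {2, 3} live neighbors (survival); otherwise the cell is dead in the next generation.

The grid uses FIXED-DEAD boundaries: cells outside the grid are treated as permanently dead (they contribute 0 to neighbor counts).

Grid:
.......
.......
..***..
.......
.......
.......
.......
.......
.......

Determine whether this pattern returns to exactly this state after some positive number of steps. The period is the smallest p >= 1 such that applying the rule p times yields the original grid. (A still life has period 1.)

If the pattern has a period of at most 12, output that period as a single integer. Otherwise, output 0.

Answer: 2

Derivation:
Simulating and comparing each generation to the original:
Gen 0 (original, given above): 3 live cells
Gen 1: 3 live cells, differs from original
Gen 2: 3 live cells, MATCHES original -> period = 2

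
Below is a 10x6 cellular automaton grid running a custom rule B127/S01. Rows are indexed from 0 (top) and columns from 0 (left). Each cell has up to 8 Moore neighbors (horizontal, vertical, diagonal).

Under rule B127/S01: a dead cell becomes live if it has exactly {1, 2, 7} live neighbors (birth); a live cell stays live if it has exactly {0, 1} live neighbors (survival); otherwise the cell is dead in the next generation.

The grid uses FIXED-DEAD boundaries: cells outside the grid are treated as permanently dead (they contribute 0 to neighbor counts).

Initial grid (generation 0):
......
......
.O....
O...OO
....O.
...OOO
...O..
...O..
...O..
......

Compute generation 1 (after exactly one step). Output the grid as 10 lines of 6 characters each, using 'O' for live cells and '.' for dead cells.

Answer: ......
OOO...
OOOOOO
OOOO..
OOO...
..O...
.....O
......
..OOO.
..OOO.

Derivation:
Simulating step by step:
Generation 0 (given above): 11 live cells
Generation 1: 24 live cells
(generation 1 grid is the final answer)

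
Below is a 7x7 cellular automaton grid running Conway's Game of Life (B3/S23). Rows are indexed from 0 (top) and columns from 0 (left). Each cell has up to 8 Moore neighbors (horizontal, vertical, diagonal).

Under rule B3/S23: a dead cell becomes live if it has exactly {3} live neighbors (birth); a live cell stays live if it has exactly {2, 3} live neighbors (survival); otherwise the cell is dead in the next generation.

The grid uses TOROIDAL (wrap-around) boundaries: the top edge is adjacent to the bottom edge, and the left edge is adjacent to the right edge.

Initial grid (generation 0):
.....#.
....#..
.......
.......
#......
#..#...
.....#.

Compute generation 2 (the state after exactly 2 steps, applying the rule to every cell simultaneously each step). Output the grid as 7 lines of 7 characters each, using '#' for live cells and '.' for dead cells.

Simulating step by step:
Generation 0 (given above): 6 live cells
Generation 1: 5 live cells
....##.
.......
.......
.......
.......
......#
....#.#
Generation 2: 5 live cells
(generation 2 grid is the final answer)

Answer: ....##.
.......
.......
.......
.......
.....#.
....#.#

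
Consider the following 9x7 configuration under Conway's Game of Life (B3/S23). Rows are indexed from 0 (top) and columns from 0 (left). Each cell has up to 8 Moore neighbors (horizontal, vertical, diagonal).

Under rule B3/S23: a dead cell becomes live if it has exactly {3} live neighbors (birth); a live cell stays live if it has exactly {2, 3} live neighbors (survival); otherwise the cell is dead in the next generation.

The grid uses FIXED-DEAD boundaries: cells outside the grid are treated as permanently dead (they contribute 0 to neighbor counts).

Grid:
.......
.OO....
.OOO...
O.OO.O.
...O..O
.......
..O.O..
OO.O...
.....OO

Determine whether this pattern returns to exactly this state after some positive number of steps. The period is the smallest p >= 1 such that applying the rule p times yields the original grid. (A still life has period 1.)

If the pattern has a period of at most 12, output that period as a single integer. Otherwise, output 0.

Simulating and comparing each generation to the original:
Gen 0 (original, given above): 18 live cells
Gen 1: 16 live cells, differs from original
Gen 2: 11 live cells, differs from original
Gen 3: 14 live cells, differs from original
Gen 4: 12 live cells, differs from original
Gen 5: 14 live cells, differs from original
Gen 6: 16 live cells, differs from original
Gen 7: 22 live cells, differs from original
Gen 8: 12 live cells, differs from original
Gen 9: 9 live cells, differs from original
Gen 10: 7 live cells, differs from original
Gen 11: 7 live cells, differs from original
Gen 12: 7 live cells, differs from original
No period found within 12 steps.

Answer: 0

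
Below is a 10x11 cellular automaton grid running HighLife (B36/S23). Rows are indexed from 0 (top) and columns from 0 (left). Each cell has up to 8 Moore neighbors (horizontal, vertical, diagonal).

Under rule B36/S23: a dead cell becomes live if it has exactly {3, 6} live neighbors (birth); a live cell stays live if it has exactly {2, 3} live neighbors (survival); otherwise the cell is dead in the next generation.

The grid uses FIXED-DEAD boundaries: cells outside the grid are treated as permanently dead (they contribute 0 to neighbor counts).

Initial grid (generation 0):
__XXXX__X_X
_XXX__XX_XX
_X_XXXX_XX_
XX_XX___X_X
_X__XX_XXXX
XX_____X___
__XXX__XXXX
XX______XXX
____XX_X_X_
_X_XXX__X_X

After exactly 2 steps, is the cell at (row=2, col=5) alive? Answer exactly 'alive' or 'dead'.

Simulating step by step:
Generation 0 (given above): 58 live cells
Generation 1: 45 live cells
_X__XXXXX_X
_X___X____X
______X____
XX___X____X
___XXXXX__X
XX___X___X_
__XX___X__X
_XX__XX____
XXXX_XXX___
___X_XX_XX_
Generation 2: 34 live cells
____XXXX_X_
____X____X_
XX___XX____
_______X___
__X______XX
_X___X_XXXX
X__XXX_____
X____X_____
X__X____X__
_X_X_X__X__

Cell (2,5) at generation 2: 1 -> alive

Answer: alive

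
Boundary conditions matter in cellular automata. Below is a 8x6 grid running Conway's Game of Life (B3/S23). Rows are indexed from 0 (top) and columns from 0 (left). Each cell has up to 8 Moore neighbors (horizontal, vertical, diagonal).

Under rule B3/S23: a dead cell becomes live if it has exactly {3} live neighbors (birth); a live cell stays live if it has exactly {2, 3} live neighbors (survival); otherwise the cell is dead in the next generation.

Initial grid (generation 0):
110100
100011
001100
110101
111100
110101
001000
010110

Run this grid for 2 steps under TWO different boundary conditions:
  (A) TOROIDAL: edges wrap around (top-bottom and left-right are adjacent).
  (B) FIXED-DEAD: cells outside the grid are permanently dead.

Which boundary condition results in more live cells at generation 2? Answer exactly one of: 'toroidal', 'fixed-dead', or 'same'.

Under TOROIDAL boundary, generation 2:
010100
110011
100100
001110
000101
000101
001000
110111
Population = 21

Under FIXED-DEAD boundary, generation 2:
110000
101011
100110
011110
000110
000110
011010
000000
Population = 20

Comparison: toroidal=21, fixed-dead=20 -> toroidal

Answer: toroidal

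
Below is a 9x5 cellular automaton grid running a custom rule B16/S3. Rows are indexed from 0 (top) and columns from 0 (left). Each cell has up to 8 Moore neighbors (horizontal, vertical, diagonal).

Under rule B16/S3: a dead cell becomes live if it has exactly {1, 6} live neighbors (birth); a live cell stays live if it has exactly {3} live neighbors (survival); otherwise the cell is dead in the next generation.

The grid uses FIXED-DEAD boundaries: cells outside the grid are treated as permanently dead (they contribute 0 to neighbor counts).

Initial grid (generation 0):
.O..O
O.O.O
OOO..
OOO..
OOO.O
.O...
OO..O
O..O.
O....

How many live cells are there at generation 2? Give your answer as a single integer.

Answer: 7

Derivation:
Simulating step by step:
Generation 0 (given above): 22 live cells
Generation 1: 11 live cells
.....
OOO..
....O
....O
.....
.....
OO...
O....
..OOO
Generation 2: 7 live cells
...O.
....O
.....
.....
...OO
..O..
..O..
.....
O....
Population at generation 2: 7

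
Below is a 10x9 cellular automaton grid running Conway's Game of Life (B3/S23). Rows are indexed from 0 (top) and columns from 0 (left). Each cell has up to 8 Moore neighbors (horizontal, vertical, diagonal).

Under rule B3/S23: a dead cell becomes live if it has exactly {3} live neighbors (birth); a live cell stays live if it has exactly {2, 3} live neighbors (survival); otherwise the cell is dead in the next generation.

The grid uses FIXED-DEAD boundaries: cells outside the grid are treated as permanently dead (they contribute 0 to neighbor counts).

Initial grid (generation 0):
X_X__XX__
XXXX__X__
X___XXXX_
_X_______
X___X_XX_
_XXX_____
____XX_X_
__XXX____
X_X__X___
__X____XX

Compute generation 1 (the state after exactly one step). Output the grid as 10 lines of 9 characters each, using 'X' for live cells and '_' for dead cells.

Answer: X_XX_XX__
X_XX_____
X__XXXXX_
XX__X____
X__X_____
_XXX___X_
_X___X___
_XX___X__
__X_X____
_X_______

Derivation:
Simulating step by step:
Generation 0 (given above): 34 live cells
Generation 1: 31 live cells
(generation 1 grid is the final answer)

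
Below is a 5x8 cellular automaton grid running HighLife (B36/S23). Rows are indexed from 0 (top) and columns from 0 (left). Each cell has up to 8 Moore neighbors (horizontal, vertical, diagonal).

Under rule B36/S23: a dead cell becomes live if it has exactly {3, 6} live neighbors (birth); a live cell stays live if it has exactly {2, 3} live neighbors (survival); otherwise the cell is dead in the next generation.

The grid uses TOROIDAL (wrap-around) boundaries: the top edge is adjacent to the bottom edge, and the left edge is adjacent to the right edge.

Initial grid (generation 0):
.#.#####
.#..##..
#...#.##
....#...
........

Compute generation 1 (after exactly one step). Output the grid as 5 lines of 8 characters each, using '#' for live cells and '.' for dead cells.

Answer: #.##..#.
.##...#.
#..##.##
.....#.#
...#..#.

Derivation:
Simulating step by step:
Generation 0 (given above): 14 live cells
Generation 1: 16 live cells
(generation 1 grid is the final answer)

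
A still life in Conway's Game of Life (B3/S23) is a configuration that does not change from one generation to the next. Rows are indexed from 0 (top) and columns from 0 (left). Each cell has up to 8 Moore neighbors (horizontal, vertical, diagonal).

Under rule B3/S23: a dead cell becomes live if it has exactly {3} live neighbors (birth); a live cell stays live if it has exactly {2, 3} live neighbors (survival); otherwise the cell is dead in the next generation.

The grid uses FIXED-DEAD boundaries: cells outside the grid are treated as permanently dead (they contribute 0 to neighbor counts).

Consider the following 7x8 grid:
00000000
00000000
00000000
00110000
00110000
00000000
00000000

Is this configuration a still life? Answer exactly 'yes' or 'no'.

Compute generation 1 and compare to generation 0 (given above):
Generation 1:
00000000
00000000
00000000
00110000
00110000
00000000
00000000
The grids are IDENTICAL -> still life.

Answer: yes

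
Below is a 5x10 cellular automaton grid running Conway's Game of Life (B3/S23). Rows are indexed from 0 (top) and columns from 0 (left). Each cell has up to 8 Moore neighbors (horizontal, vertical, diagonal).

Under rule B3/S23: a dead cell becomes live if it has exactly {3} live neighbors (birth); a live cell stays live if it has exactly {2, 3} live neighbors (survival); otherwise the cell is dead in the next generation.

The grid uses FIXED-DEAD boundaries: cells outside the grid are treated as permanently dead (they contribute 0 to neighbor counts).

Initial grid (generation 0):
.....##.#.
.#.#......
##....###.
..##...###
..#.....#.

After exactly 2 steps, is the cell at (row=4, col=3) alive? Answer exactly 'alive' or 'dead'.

Simulating step by step:
Generation 0 (given above): 17 live cells
Generation 1: 19 live cells
..........
###..#..#.
##.#..#..#
..##..#..#
..##...###
Generation 2: 19 live cells
.#........
#.#.......
#..#######
....#.#..#
..##...###

Cell (4,3) at generation 2: 1 -> alive

Answer: alive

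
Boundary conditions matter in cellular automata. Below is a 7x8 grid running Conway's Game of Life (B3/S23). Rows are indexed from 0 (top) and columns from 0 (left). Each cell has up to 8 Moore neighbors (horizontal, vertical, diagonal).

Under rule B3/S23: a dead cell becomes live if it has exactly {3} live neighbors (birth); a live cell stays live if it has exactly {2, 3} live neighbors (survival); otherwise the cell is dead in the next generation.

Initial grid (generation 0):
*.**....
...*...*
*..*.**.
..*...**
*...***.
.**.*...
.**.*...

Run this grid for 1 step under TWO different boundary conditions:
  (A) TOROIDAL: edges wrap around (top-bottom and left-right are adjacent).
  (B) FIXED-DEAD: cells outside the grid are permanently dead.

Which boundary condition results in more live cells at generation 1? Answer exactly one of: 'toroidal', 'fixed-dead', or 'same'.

Under TOROIDAL boundary, generation 1:
*...*...
**.*..**
*.****..
**.*....
*.*.*.*.
*.*.*...
*...*...
Population = 24

Under FIXED-DEAD boundary, generation 1:
..**....
.*.*..*.
..****..
.*.*...*
..*.*.**
*.*.*...
.**.....
Population = 21

Comparison: toroidal=24, fixed-dead=21 -> toroidal

Answer: toroidal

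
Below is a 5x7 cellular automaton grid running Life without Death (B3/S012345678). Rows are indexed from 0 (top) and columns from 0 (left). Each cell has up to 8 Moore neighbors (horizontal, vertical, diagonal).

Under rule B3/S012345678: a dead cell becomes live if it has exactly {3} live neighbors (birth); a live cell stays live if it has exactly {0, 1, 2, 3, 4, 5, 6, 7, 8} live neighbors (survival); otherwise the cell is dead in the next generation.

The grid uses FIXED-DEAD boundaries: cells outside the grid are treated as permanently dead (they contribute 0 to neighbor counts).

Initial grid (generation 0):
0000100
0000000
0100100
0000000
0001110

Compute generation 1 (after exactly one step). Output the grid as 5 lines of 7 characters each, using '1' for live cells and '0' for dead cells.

Simulating step by step:
Generation 0 (given above): 6 live cells
Generation 1: 8 live cells
(generation 1 grid is the final answer)

Answer: 0000100
0000000
0100100
0001010
0001110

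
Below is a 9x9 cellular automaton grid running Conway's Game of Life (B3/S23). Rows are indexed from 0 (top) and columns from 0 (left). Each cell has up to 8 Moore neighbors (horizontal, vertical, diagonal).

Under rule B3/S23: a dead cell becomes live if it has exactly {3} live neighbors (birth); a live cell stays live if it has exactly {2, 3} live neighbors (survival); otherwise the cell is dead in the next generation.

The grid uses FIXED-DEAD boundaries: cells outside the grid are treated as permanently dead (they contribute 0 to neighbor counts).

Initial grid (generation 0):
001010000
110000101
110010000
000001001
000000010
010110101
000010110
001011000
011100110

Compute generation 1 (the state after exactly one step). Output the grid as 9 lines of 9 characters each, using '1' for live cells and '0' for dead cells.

Answer: 010000000
101101000
110001010
000000000
000011111
000110101
001000110
011010000
011111100

Derivation:
Simulating step by step:
Generation 0 (given above): 28 live cells
Generation 1: 30 live cells
(generation 1 grid is the final answer)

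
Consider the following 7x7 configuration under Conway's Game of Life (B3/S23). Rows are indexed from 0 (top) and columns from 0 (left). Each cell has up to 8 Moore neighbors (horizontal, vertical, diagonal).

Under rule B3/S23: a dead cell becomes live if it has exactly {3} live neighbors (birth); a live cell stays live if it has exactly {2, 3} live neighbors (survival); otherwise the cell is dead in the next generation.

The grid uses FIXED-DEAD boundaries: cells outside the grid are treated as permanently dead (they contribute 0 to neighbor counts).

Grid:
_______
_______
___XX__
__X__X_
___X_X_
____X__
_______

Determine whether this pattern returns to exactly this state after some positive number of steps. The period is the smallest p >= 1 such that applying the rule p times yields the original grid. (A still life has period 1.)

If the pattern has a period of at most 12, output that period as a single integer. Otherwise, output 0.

Answer: 1

Derivation:
Simulating and comparing each generation to the original:
Gen 0 (original, given above): 7 live cells
Gen 1: 7 live cells, MATCHES original -> period = 1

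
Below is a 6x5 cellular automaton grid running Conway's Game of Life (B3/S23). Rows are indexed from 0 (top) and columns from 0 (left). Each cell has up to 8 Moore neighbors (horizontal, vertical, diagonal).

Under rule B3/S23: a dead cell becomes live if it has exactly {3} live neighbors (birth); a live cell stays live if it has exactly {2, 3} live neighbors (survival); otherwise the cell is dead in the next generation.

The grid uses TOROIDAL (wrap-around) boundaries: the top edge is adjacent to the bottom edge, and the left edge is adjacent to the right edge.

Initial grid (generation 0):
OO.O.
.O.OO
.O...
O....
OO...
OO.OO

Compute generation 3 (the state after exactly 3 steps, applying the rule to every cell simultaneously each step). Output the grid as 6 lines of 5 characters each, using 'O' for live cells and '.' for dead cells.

Simulating step by step:
Generation 0 (given above): 14 live cells
Generation 1: 9 live cells
.....
.O.OO
.OO.O
O....
..O..
...O.
Generation 2: 12 live cells
..OOO
.O.OO
.OO.O
O.OO.
.....
.....
Generation 3: 9 live cells
(generation 3 grid is the final answer)

Answer: O.O.O
.O...
.....
O.OOO
.....
...O.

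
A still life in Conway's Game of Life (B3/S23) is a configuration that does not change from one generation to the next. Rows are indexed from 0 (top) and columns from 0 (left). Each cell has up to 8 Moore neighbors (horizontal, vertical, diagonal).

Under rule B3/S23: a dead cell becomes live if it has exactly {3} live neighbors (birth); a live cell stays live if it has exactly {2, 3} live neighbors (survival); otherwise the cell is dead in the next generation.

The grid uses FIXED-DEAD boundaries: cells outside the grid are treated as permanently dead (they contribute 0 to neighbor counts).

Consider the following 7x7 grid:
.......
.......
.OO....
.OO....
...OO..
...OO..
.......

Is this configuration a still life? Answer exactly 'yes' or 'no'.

Answer: no

Derivation:
Compute generation 1 and compare to generation 0 (given above):
Generation 1:
.......
.......
.OO....
.O.....
....O..
...OO..
.......
Cell (3,2) differs: gen0=1 vs gen1=0 -> NOT a still life.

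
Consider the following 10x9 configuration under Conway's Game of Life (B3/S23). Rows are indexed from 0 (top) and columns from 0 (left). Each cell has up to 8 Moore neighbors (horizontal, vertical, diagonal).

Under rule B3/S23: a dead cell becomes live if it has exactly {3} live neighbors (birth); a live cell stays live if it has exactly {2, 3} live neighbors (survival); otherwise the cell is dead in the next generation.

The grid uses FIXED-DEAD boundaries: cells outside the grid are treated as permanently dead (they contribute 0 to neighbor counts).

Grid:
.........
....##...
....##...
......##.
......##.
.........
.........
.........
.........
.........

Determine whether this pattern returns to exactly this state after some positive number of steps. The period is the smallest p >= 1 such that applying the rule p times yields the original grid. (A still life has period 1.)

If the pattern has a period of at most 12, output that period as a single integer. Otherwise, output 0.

Answer: 2

Derivation:
Simulating and comparing each generation to the original:
Gen 0 (original, given above): 8 live cells
Gen 1: 6 live cells, differs from original
Gen 2: 8 live cells, MATCHES original -> period = 2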